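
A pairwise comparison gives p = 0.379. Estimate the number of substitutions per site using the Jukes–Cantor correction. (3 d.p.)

d = −(3/4) ln(1 − 4p/3) = −0.75 ln(1 − 0.505333) = −0.75 ln(0.494667)
  = −0.75 × (-0.703870) = 0.527903 substitutions/site.

0.528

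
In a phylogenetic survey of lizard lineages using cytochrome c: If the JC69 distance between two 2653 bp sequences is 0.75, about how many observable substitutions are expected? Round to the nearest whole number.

Invert JC69: p = (3/4)(1 − e^(−4d/3)) = 0.75 × (1 − e^(-1)) = 0.75 × (1 − 0.367879) = 0.474091.
Expected differing sites = pL ≈ 0.474091 × 2653 = 1257.763423 ≈ 1258.

1258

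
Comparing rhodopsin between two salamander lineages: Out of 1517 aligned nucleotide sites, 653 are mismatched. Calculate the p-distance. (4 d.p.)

0.4305

p = 653/1517 = 0.430454… ≈ 0.4305 (to 4 d.p.).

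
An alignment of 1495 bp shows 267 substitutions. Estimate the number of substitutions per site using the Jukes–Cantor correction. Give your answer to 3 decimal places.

p = 267/1495 ≈ 0.178595.
d = −(3/4) ln(1 − 4p/3) = −0.75 ln(1 − 0.238127) = −0.75 ln(0.761873)
  = −0.75 × (-0.271975) = 0.203981 substitutions/site.

0.204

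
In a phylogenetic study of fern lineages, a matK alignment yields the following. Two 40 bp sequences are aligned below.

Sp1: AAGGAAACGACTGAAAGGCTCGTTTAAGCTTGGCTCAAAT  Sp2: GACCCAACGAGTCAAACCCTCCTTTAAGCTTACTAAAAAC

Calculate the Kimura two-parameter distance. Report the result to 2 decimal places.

Of 40 sites, 4 differences are transitions and 11 are transversions, so P = 4/40 = 0.1 and Q = 11/40 = 0.275.
Under the Kimura two-parameter model, d = −½ ln(1 − 2P − Q) − ¼ ln(1 − 2Q).
1 − 2P − Q = 0.525, giving −½ ln(0.525) = 0.322179.
1 − 2Q = 0.45, giving −¼ ln(0.45) = 0.199627.
d = 0.322179 + 0.199627 = 0.521806.

0.52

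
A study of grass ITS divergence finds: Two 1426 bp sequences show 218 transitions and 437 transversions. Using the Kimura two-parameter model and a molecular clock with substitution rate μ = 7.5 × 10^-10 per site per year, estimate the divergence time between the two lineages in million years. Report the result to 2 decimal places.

P = 218/1426 ≈ 0.152875 and Q = 437/1426 ≈ 0.306452.
Under the Kimura two-parameter model, d = −½ ln(1 − 2P − Q) − ¼ ln(1 − 2Q).
1 − 2P − Q = 0.387798, giving −½ ln(0.387798) = 0.473635.
1 − 2Q = 0.387096, giving −¼ ln(0.387096) = 0.237271.
d = 0.473635 + 0.237271 = 0.710906.
Under a molecular clock d = 2μt, so t = d/(2μ) = 0.710906 / (2 × 7.5 × 10^-10) = 473.94 million years.

473.94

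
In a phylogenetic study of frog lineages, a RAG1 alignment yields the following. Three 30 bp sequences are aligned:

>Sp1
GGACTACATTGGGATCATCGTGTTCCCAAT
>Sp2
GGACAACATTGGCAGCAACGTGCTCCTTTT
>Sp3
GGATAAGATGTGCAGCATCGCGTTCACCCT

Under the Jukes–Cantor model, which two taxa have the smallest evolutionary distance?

Sp1–Sp2: 8/30 differ, p = 0.267, d = 0.330.
Sp1–Sp3: 11/30 differ, p = 0.367, d = 0.503.
Sp2–Sp3: 11/30 differ, p = 0.367, d = 0.503.
The smallest distance is between Sp1 and Sp2.

Sp1 and Sp2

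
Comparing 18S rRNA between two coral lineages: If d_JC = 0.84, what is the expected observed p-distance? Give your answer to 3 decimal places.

0.505

p = (3/4)(1 − e^(−4d/3)) = 0.75 × (1 − e^(-1.12)) = 0.75 × (1 − 0.326280) = 0.505290.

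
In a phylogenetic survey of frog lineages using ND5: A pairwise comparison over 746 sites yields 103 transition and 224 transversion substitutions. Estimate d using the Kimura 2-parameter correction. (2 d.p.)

P = 103/746 ≈ 0.13807 and Q = 224/746 ≈ 0.300268.
Under the Kimura two-parameter model, d = −½ ln(1 − 2P − Q) − ¼ ln(1 − 2Q).
1 − 2P − Q = 0.423592, giving −½ ln(0.423592) = 0.429492.
1 − 2Q = 0.399464, giving −¼ ln(0.399464) = 0.229408.
d = 0.429492 + 0.229408 = 0.658900.

0.66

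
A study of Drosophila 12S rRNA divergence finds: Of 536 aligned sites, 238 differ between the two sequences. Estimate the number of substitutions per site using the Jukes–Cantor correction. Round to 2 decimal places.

p = 238/536 ≈ 0.44403.
d = −(3/4) ln(1 − 4p/3) = −0.75 ln(1 − 0.59204) = −0.75 ln(0.40796)
  = −0.75 × (-0.896586) = 0.672440 substitutions/site.

0.67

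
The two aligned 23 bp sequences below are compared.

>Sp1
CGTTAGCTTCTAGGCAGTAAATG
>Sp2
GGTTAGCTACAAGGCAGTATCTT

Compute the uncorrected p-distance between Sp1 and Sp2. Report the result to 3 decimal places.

0.261

The sequences differ at 6 of 23 positions (sites 1, 9, 11, 20, 21, 23).
p = 6/23 = 0.260869… ≈ 0.261 (to 3 d.p.).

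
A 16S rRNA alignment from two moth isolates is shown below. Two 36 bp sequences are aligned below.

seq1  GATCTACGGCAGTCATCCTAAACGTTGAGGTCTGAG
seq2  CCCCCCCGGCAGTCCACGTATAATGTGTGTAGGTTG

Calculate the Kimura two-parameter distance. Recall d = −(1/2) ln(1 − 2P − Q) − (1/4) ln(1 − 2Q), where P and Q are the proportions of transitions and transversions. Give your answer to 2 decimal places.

Of 36 sites, 2 differences are transitions and 17 are transversions, so P = 2/36 ≈ 0.055556 and Q = 17/36 ≈ 0.472222.
Under the Kimura two-parameter model, d = −½ ln(1 − 2P − Q) − ¼ ln(1 − 2Q).
1 − 2P − Q = 0.416666, giving −½ ln(0.416666) = 0.437735.
1 − 2Q = 0.055556, giving −¼ ln(0.055556) = 0.722591.
d = 0.437735 + 0.722591 = 1.160326.

1.16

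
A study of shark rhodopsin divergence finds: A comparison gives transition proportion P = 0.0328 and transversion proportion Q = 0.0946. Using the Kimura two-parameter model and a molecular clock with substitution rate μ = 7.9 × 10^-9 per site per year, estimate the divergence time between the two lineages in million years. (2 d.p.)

8.84

Under the Kimura two-parameter model, d = −½ ln(1 − 2P − Q) − ¼ ln(1 − 2Q).
1 − 2P − Q = 0.8398, giving −½ ln(0.8398) = 0.087296.
1 − 2Q = 0.8108, giving −¼ ln(0.8108) = 0.052433.
d = 0.087296 + 0.052433 = 0.139729.
Under a molecular clock d = 2μt, so t = d/(2μ) = 0.139729 / (2 × 7.9 × 10^-9) = 8.84 million years.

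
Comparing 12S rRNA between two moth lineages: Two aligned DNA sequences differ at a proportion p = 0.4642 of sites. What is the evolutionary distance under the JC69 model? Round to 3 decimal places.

d = −(3/4) ln(1 − 4p/3) = −0.75 ln(1 − 0.618933) = −0.75 ln(0.381067)
  = −0.75 × (-0.964780) = 0.723585 substitutions/site.

0.724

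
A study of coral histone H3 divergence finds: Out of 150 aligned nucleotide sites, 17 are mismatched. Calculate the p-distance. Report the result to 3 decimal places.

0.113

p = 17/150 = 0.113333… ≈ 0.113 (to 3 d.p.).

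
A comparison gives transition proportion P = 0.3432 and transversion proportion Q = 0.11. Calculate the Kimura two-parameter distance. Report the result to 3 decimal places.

0.858

Under the Kimura two-parameter model, d = −½ ln(1 − 2P − Q) − ¼ ln(1 − 2Q).
1 − 2P − Q = 0.2036, giving −½ ln(0.2036) = 0.795799.
1 − 2Q = 0.78, giving −¼ ln(0.78) = 0.062115.
d = 0.795799 + 0.062115 = 0.857914.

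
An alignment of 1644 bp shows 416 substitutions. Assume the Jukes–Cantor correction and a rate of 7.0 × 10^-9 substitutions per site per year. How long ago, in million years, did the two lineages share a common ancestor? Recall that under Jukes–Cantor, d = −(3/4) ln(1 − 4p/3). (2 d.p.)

p = 416/1644 ≈ 0.253041.
d = −(3/4) ln(1 − 4p/3) = −0.75 ln(1 − 0.337388) = −0.75 ln(0.662612)
  = −0.75 × (-0.411566) = 0.308675 substitutions/site.
Under a molecular clock d = 2μt, so t = d/(2μ) = 0.308675 / (2 × 7.0 × 10^-9) = 22.05 million years.

22.05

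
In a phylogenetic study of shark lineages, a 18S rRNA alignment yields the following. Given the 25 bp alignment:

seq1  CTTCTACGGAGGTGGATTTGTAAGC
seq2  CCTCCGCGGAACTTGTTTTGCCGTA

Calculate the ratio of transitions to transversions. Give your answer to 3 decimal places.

Transitions are A↔G and C↔T; transversions are all other mismatches.
Transitions: 6. Transversions: 6.
R = 6/6 = 1.000.

1.000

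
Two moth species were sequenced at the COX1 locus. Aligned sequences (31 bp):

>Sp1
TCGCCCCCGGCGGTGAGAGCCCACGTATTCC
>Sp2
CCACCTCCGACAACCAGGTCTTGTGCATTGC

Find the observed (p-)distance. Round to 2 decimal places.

0.52

The sequences differ at 16 of 31 positions.
p = 16/31 = 0.516129… ≈ 0.52 (to 2 d.p.).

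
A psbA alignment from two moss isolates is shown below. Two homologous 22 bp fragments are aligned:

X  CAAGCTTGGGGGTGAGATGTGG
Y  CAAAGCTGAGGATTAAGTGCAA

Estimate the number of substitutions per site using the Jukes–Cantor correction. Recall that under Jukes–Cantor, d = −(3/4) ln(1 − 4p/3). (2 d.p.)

0.82

The sequences differ at 11 of 22 sites, so p = 11/22 = 0.5.
d = −(3/4) ln(1 − 4p/3) = −0.75 ln(1 − 0.666667) = −0.75 ln(0.333333)
  = −0.75 × (-1.098613) = 0.823960 substitutions/site.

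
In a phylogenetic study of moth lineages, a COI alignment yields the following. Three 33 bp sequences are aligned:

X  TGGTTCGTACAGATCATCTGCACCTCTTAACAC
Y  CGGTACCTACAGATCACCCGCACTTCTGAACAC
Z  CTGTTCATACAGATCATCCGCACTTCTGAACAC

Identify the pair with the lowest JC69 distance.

X–Y: 7/33 differ, p = 0.212, d = 0.249.
X–Z: 6/33 differ, p = 0.182, d = 0.208.
Y–Z: 4/33 differ, p = 0.121, d = 0.132.
The smallest distance is between Y and Z.

Y and Z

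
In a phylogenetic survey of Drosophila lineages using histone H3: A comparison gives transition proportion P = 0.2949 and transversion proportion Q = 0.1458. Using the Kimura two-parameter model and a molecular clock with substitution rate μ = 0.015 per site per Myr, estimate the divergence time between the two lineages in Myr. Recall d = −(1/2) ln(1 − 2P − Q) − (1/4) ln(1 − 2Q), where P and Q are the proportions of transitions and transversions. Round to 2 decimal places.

25.04

Under the Kimura two-parameter model, d = −½ ln(1 − 2P − Q) − ¼ ln(1 − 2Q).
1 − 2P − Q = 0.2644, giving −½ ln(0.2644) = 0.665146.
1 − 2Q = 0.7084, giving −¼ ln(0.7084) = 0.086187.
d = 0.665146 + 0.086187 = 0.751333.
Under a molecular clock d = 2μt, so t = d/(2μ) = 0.751333 / (2 × 0.015) = 25.04 Myr.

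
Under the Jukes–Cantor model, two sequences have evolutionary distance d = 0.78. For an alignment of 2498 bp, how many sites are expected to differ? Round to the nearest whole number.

Invert JC69: p = (3/4)(1 − e^(−4d/3)) = 0.75 × (1 − e^(-1.04)) = 0.75 × (1 − 0.353455) = 0.484909.
Expected differing sites = pL ≈ 0.484909 × 2498 = 1211.302682 ≈ 1211.

1211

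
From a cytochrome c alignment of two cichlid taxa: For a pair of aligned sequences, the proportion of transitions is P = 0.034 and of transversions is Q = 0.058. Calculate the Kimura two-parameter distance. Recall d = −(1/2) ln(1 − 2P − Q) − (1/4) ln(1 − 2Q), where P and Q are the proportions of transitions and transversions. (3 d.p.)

0.098

Under the Kimura two-parameter model, d = −½ ln(1 − 2P − Q) − ¼ ln(1 − 2Q).
1 − 2P − Q = 0.874, giving −½ ln(0.874) = 0.067337.
1 − 2Q = 0.884, giving −¼ ln(0.884) = 0.030825.
d = 0.067337 + 0.030825 = 0.098162.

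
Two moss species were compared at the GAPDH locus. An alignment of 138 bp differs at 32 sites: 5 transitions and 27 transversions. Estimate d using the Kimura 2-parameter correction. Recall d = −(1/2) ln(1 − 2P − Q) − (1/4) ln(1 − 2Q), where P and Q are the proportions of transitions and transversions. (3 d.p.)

P = 5/138 ≈ 0.036232 and Q = 27/138 ≈ 0.195652.
Under the Kimura two-parameter model, d = −½ ln(1 − 2P − Q) − ¼ ln(1 − 2Q).
1 − 2P − Q = 0.731884, giving −½ ln(0.731884) = 0.156067.
1 − 2Q = 0.608696, giving −¼ ln(0.608696) = 0.124109.
d = 0.156067 + 0.124109 = 0.280176.

0.280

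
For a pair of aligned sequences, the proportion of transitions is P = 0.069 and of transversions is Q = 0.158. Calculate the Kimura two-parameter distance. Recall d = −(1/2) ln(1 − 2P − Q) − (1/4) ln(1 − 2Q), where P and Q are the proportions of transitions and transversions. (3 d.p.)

Under the Kimura two-parameter model, d = −½ ln(1 − 2P − Q) − ¼ ln(1 − 2Q).
1 − 2P − Q = 0.704, giving −½ ln(0.704) = 0.175488.
1 − 2Q = 0.684, giving −¼ ln(0.684) = 0.094949.
d = 0.175488 + 0.094949 = 0.270437.

0.270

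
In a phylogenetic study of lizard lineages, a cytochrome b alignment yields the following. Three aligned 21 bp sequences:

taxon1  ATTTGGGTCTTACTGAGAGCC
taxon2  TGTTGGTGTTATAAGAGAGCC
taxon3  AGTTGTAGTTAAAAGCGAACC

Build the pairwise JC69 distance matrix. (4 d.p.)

d(taxon1,taxon2) = 0.6355, d(taxon1,taxon3) = 0.7557, d(taxon2,taxon3) = 0.3597

taxon1–taxon2: 9/21 sites differ → p ≈ 0.428571, d = −0.75 ln(1 − 0.571428) = 0.635472 ≈ 0.6355.
taxon1–taxon3: 10/21 sites differ → p ≈ 0.47619, d = −0.75 ln(1 − 0.63492) = 0.755729 ≈ 0.7557.
taxon2–taxon3: 6/21 sites differ → p ≈ 0.285714, d = −0.75 ln(1 − 0.380952) = 0.359679 ≈ 0.3597.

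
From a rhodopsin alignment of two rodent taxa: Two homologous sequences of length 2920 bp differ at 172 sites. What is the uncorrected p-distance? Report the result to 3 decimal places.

p = 172/2920 = 0.058904… ≈ 0.059 (to 3 d.p.).

0.059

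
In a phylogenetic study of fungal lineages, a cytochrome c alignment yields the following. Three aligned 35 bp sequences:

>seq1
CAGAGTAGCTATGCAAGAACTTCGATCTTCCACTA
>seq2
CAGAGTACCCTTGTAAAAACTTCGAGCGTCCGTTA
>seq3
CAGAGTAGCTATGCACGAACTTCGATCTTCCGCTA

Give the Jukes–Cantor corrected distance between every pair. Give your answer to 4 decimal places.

seq1–seq2: 9/35 sites differ → p ≈ 0.257143, d = −0.75 ln(1 − 0.342857) = 0.314890 ≈ 0.3149.
seq1–seq3: 2/35 sites differ → p ≈ 0.057143, d = −0.75 ln(1 − 0.076191) = 0.059437 ≈ 0.0594.
seq2–seq3: 9/35 sites differ → p ≈ 0.257143, d = −0.75 ln(1 − 0.342857) = 0.314890 ≈ 0.3149.

d(seq1,seq2) = 0.3149, d(seq1,seq3) = 0.0594, d(seq2,seq3) = 0.3149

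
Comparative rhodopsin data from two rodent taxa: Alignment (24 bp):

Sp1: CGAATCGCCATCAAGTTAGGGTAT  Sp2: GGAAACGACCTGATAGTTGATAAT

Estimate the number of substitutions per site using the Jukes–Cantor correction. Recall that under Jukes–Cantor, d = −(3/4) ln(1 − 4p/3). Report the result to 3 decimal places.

0.824

The sequences differ at 12 of 24 sites, so p = 12/24 = 0.5.
d = −(3/4) ln(1 − 4p/3) = −0.75 ln(1 − 0.666667) = −0.75 ln(0.333333)
  = −0.75 × (-1.098613) = 0.823960 substitutions/site.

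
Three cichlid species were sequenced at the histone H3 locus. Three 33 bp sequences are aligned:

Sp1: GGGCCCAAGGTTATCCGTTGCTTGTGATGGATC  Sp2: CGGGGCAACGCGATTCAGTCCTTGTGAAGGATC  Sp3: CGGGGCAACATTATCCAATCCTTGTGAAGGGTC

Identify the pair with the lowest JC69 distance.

Sp1–Sp2: 11/33 differ, p = 0.333, d = 0.441.
Sp1–Sp3: 10/33 differ, p = 0.303, d = 0.388.
Sp2–Sp3: 6/33 differ, p = 0.182, d = 0.208.
The smallest distance is between Sp2 and Sp3.

Sp2 and Sp3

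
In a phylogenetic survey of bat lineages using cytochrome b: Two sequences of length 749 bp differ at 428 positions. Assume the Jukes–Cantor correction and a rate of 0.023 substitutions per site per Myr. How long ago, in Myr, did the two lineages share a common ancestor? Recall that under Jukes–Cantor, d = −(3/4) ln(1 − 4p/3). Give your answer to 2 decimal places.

23.40

p = 428/749 ≈ 0.571429.
d = −(3/4) ln(1 − 4p/3) = −0.75 ln(1 − 0.761905) = −0.75 ln(0.238095)
  = −0.75 × (-1.435086) = 1.076315 substitutions/site.
Under a molecular clock d = 2μt, so t = d/(2μ) = 1.076315 / (2 × 0.023) = 23.40 Myr.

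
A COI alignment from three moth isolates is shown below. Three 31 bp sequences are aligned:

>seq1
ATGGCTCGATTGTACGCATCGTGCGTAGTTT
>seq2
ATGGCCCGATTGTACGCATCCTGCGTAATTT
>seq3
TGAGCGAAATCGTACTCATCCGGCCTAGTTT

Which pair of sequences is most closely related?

seq1 and seq2

seq1–seq2: 3/31 differ, p = 0.097, d = 0.104.
seq1–seq3: 11/31 differ, p = 0.355, d = 0.481.
seq2–seq3: 11/31 differ, p = 0.355, d = 0.481.
The smallest distance is between seq1 and seq2.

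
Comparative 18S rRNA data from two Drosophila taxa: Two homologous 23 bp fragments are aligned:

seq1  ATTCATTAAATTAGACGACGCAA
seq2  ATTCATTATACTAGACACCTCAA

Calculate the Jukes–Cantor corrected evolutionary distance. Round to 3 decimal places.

The sequences differ at 5 of 23 sites (9, 11, 17, 18, 20), so p = 5/23 ≈ 0.217391.
d = −(3/4) ln(1 − 4p/3) = −0.75 ln(1 − 0.289855) = −0.75 ln(0.710145)
  = −0.75 × (-0.342286) = 0.256715 substitutions/site.

0.257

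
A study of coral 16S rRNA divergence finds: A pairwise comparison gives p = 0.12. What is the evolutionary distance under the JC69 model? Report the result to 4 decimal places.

d = −(3/4) ln(1 − 4p/3) = −0.75 ln(1 − 0.16) = −0.75 ln(0.84)
  = −0.75 × (-0.174353) = 0.130765 substitutions/site.

0.1308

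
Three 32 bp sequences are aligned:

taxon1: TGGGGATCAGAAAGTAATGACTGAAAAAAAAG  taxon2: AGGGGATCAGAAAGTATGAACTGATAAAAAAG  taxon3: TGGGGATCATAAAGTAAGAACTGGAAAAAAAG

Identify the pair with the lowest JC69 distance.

taxon1–taxon2: 5/32 differ, p = 0.156, d = 0.175.
taxon1–taxon3: 4/32 differ, p = 0.125, d = 0.137.
taxon2–taxon3: 5/32 differ, p = 0.156, d = 0.175.
The smallest distance is between taxon1 and taxon3.

taxon1 and taxon3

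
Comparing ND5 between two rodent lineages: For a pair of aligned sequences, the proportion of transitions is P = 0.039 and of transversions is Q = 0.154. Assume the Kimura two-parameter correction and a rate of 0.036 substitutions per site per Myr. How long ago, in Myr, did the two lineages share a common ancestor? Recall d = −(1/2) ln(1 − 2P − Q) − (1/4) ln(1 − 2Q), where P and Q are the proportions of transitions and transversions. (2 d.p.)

Under the Kimura two-parameter model, d = −½ ln(1 − 2P − Q) − ¼ ln(1 − 2Q).
1 − 2P − Q = 0.768, giving −½ ln(0.768) = 0.131983.
1 − 2Q = 0.692, giving −¼ ln(0.692) = 0.092042.
d = 0.131983 + 0.092042 = 0.224025.
Under a molecular clock d = 2μt, so t = d/(2μ) = 0.224025 / (2 × 0.036) = 3.11 Myr.

3.11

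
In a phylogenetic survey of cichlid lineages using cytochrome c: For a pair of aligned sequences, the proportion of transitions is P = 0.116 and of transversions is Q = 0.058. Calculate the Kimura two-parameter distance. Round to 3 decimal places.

Under the Kimura two-parameter model, d = −½ ln(1 − 2P − Q) − ¼ ln(1 − 2Q).
1 − 2P − Q = 0.71, giving −½ ln(0.71) = 0.171245.
1 − 2Q = 0.884, giving −¼ ln(0.884) = 0.030825.
d = 0.171245 + 0.030825 = 0.202070.

0.202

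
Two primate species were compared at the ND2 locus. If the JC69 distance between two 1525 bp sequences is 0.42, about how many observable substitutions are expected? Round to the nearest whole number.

490

Invert JC69: p = (3/4)(1 − e^(−4d/3)) = 0.75 × (1 − e^(-0.56)) = 0.75 × (1 − 0.571209) = 0.321593.
Expected differing sites = pL ≈ 0.321593 × 1525 = 490.429325 ≈ 490.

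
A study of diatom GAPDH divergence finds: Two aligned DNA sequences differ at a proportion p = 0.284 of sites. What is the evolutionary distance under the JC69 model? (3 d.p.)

d = −(3/4) ln(1 − 4p/3) = −0.75 ln(1 − 0.378667) = −0.75 ln(0.621333)
  = −0.75 × (-0.475888) = 0.356916 substitutions/site.

0.357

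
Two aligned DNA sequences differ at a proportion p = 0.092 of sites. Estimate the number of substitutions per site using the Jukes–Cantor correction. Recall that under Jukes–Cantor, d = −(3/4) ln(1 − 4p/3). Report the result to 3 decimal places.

0.098

d = −(3/4) ln(1 − 4p/3) = −0.75 ln(1 − 0.122667) = −0.75 ln(0.877333)
  = −0.75 × (-0.130869) = 0.098152 substitutions/site.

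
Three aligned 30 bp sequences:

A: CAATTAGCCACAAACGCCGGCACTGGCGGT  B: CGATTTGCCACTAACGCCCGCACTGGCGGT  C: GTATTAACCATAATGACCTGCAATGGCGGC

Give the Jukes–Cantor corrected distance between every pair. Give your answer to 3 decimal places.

A–B: 4/30 sites differ → p ≈ 0.133333, d = −0.75 ln(1 − 0.177777) = 0.146808 ≈ 0.147.
A–C: 10/30 sites differ → p ≈ 0.333333, d = −0.75 ln(1 − 0.444444) = 0.440839 ≈ 0.441.
B–C: 12/30 sites differ → p = 0.4, d = −0.75 ln(1 − 0.533333) = 0.571605 ≈ 0.572.

d(A,B) = 0.147, d(A,C) = 0.441, d(B,C) = 0.572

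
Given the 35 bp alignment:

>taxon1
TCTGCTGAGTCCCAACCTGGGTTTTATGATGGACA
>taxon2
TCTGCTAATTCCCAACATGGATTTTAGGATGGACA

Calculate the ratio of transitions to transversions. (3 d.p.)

Transitions are A↔G and C↔T; transversions are all other mismatches.
Transitions: 2. Transversions: 3.
R = 2/3 = 0.666666… ≈ 0.667 (to 3 d.p.).

0.667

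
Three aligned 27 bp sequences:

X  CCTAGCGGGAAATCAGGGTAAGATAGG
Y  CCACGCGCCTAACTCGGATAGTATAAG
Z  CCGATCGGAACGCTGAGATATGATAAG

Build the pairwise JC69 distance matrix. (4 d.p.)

X–Y: 12/27 sites differ → p ≈ 0.444444, d = −0.75 ln(1 − 0.592592) = 0.673455 ≈ 0.6735.
X–Z: 12/27 sites differ → p ≈ 0.444444, d = −0.75 ln(1 − 0.592592) = 0.673455 ≈ 0.6735.
Y–Z: 12/27 sites differ → p ≈ 0.444444, d = −0.75 ln(1 − 0.592592) = 0.673455 ≈ 0.6735.

d(X,Y) = 0.6735, d(X,Z) = 0.6735, d(Y,Z) = 0.6735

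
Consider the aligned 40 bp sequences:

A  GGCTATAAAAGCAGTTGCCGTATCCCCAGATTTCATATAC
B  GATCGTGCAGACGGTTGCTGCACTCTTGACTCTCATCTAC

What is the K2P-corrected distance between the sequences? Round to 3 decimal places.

Of 40 sites, 17 differences are transitions and 3 are transversions, so P = 17/40 = 0.425 and Q = 3/40 = 0.075.
Under the Kimura two-parameter model, d = −½ ln(1 − 2P − Q) − ¼ ln(1 − 2Q).
1 − 2P − Q = 0.075, giving −½ ln(0.075) = 1.295134.
1 − 2Q = 0.85, giving −¼ ln(0.85) = 0.040630.
d = 1.295134 + 0.040630 = 1.335764.

1.336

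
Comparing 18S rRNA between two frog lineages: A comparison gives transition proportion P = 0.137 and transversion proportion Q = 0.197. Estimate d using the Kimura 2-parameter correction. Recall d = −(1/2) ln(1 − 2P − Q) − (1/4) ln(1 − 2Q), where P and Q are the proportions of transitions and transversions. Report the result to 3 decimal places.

0.444

Under the Kimura two-parameter model, d = −½ ln(1 − 2P − Q) − ¼ ln(1 − 2Q).
1 − 2P − Q = 0.529, giving −½ ln(0.529) = 0.318383.
1 − 2Q = 0.606, giving −¼ ln(0.606) = 0.125219.
d = 0.318383 + 0.125219 = 0.443602.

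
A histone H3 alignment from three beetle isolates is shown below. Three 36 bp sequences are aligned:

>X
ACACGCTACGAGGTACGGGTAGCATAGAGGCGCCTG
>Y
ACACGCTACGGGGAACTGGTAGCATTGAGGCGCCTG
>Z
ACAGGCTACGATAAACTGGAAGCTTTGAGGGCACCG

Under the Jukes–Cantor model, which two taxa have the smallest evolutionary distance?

X and Y

X–Y: 4/36 differ, p = 0.111, d = 0.120.
X–Z: 12/36 differ, p = 0.333, d = 0.441.
Y–Z: 10/36 differ, p = 0.278, d = 0.347.
The smallest distance is between X and Y.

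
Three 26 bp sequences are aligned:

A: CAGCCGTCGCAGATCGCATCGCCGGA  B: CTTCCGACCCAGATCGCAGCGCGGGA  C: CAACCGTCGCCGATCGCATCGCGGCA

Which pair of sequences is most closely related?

A–B: 6/26 differ, p = 0.231, d = 0.276.
A–C: 4/26 differ, p = 0.154, d = 0.172.
B–C: 7/26 differ, p = 0.269, d = 0.334.
The smallest distance is between A and C.

A and C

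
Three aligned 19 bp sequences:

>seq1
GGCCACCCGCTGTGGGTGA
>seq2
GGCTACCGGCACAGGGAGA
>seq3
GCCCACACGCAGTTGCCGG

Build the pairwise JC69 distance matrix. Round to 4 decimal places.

seq1–seq2: 6/19 sites differ → p ≈ 0.315789, d = −0.75 ln(1 − 0.421052) = 0.409907 ≈ 0.4099.
seq1–seq3: 7/19 sites differ → p ≈ 0.368421, d = −0.75 ln(1 − 0.491228) = 0.506816 ≈ 0.5068.
seq2–seq3: 10/19 sites differ → p ≈ 0.526316, d = −0.75 ln(1 − 0.701755) = 0.907380 ≈ 0.9074.

d(seq1,seq2) = 0.4099, d(seq1,seq3) = 0.5068, d(seq2,seq3) = 0.9074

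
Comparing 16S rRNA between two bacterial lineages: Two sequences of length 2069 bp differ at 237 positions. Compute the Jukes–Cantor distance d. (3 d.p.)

0.124

p = 237/2069 ≈ 0.114548.
d = −(3/4) ln(1 − 4p/3) = −0.75 ln(1 − 0.152731) = −0.75 ln(0.847269)
  = −0.75 × (-0.165737) = 0.124303 substitutions/site.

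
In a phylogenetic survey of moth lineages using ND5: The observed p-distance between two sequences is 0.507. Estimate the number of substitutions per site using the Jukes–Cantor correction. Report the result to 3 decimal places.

d = −(3/4) ln(1 − 4p/3) = −0.75 ln(1 − 0.676) = −0.75 ln(0.324)
  = −0.75 × (-1.127012) = 0.845259 substitutions/site.

0.845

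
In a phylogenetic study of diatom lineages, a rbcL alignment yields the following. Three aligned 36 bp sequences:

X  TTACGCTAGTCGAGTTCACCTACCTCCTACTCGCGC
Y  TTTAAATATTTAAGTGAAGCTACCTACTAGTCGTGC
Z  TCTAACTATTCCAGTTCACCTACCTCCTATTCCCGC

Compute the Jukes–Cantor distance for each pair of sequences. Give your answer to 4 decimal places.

d(X,Y) = 0.4926, d(X,Z) = 0.2635, d(Y,Z) = 0.3924

X–Y: 13/36 sites differ → p ≈ 0.361111, d = −0.75 ln(1 − 0.481481) = 0.492584 ≈ 0.4926.
X–Z: 8/36 sites differ → p ≈ 0.222222, d = −0.75 ln(1 − 0.296296) = 0.263548 ≈ 0.2635.
Y–Z: 11/36 sites differ → p ≈ 0.305556, d = −0.75 ln(1 − 0.407408) = 0.392437 ≈ 0.3924.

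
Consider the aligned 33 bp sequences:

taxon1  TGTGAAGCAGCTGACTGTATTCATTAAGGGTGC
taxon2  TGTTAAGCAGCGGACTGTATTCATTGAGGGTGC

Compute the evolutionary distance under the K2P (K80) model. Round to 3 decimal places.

0.097

Of 33 sites, 1 differences are transitions and 2 are transversions, so P = 1/33 ≈ 0.030303 and Q = 2/33 ≈ 0.060606.
Under the Kimura two-parameter model, d = −½ ln(1 − 2P − Q) − ¼ ln(1 − 2Q).
1 − 2P − Q = 0.878788, giving −½ ln(0.878788) = 0.064606.
1 − 2Q = 0.878788, giving −¼ ln(0.878788) = 0.032303.
d = 0.064606 + 0.032303 = 0.096909.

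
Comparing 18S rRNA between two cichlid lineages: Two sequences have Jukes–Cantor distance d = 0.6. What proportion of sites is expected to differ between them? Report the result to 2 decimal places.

0.41

p = (3/4)(1 − e^(−4d/3)) = 0.75 × (1 − e^(-0.8)) = 0.75 × (1 − 0.449329) = 0.413003.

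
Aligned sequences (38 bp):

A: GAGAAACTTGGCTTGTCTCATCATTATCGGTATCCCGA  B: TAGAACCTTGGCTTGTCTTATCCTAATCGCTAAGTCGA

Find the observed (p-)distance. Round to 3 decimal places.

The sequences differ at 9 of 38 positions (sites 1, 6, 19, 23, 25, 30, 33, 34, 35).
p = 9/38 = 0.236842… ≈ 0.237 (to 3 d.p.).

0.237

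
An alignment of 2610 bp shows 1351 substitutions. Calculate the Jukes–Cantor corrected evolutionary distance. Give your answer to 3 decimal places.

0.879

p = 1351/2610 ≈ 0.517625.
d = −(3/4) ln(1 − 4p/3) = −0.75 ln(1 − 0.690167) = −0.75 ln(0.309833)
  = −0.75 × (-1.171722) = 0.878792 substitutions/site.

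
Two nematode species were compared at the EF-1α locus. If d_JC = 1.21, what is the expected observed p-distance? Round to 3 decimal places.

0.601

p = (3/4)(1 − e^(−4d/3)) = 0.75 × (1 − e^(-1.613333)) = 0.75 × (1 − 0.199222) = 0.600584.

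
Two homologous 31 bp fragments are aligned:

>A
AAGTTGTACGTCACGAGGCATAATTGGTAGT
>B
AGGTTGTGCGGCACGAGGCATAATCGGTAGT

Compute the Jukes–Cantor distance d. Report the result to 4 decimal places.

0.1416

The sequences differ at 4 of 31 sites (2, 8, 11, 25), so p = 4/31 ≈ 0.129032.
d = −(3/4) ln(1 − 4p/3) = −0.75 ln(1 − 0.172043) = −0.75 ln(0.827957)
  = −0.75 × (-0.188794) = 0.141596 substitutions/site.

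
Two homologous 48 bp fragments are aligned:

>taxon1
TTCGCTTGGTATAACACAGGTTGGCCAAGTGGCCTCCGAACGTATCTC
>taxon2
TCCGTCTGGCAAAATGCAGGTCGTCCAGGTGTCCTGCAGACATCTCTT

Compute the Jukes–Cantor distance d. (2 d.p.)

The sequences differ at 17 of 48 sites, so p = 17/48 ≈ 0.354167.
d = −(3/4) ln(1 − 4p/3) = −0.75 ln(1 − 0.472223) = −0.75 ln(0.527777)
  = −0.75 × (-0.639081) = 0.479311 substitutions/site.

0.48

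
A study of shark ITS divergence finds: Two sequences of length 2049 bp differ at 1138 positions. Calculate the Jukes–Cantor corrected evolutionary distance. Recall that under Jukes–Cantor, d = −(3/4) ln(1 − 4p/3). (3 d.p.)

p = 1138/2049 ≈ 0.555393.
d = −(3/4) ln(1 − 4p/3) = −0.75 ln(1 − 0.740524) = −0.75 ln(0.259476)
  = −0.75 × (-1.349091) = 1.011818 substitutions/site.

1.012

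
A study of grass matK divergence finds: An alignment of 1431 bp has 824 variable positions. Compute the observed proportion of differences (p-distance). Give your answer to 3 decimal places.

0.576

p = 824/1431 = 0.575821… ≈ 0.576 (to 3 d.p.).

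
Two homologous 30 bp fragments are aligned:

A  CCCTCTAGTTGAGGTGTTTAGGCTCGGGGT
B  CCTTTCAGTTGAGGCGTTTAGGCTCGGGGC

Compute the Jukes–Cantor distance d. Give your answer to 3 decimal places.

0.188

The sequences differ at 5 of 30 sites (3, 5, 6, 15, 30), so p = 5/30 ≈ 0.166667.
d = −(3/4) ln(1 − 4p/3) = −0.75 ln(1 − 0.222223) = −0.75 ln(0.777777)
  = −0.75 × (-0.251315) = 0.188486 substitutions/site.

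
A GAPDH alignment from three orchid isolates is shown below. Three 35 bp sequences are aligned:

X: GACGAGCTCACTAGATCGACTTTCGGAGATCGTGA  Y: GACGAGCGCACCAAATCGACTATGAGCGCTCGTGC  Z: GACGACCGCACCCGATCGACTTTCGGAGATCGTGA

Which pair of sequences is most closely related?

X and Z

X–Y: 9/35 differ, p = 0.257, d = 0.315.
X–Z: 4/35 differ, p = 0.114, d = 0.124.
Y–Z: 9/35 differ, p = 0.257, d = 0.315.
The smallest distance is between X and Z.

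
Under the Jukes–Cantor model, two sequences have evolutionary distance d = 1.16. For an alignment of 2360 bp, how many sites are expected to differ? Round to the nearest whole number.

Invert JC69: p = (3/4)(1 − e^(−4d/3)) = 0.75 × (1 − e^(-1.546667)) = 0.75 × (1 − 0.212957) = 0.590282.
Expected differing sites = pL ≈ 0.590282 × 2360 = 1393.06552 ≈ 1393.

1393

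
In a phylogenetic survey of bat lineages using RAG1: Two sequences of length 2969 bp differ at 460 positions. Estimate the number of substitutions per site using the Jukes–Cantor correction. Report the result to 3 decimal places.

p = 460/2969 ≈ 0.154934.
d = −(3/4) ln(1 − 4p/3) = −0.75 ln(1 − 0.206579) = −0.75 ln(0.793421)
  = −0.75 × (-0.231401) = 0.173551 substitutions/site.

0.174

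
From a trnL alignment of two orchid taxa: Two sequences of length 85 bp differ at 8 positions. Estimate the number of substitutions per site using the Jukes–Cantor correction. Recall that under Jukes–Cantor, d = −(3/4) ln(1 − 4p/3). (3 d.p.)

0.101

p = 8/85 ≈ 0.094118.
d = −(3/4) ln(1 − 4p/3) = −0.75 ln(1 − 0.125491) = −0.75 ln(0.874509)
  = −0.75 × (-0.134093) = 0.100570 substitutions/site.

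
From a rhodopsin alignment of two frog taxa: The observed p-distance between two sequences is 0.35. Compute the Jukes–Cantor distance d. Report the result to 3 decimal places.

d = −(3/4) ln(1 − 4p/3) = −0.75 ln(1 − 0.466667) = −0.75 ln(0.533333)
  = −0.75 × (-0.628609) = 0.471457 substitutions/site.

0.471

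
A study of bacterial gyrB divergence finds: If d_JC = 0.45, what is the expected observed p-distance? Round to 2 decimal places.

0.34

p = (3/4)(1 − e^(−4d/3)) = 0.75 × (1 − e^(-0.6)) = 0.75 × (1 − 0.548812) = 0.338391.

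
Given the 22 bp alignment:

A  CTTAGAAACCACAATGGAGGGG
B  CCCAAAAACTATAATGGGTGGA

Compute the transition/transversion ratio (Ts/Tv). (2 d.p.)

7.00

Transitions are A↔G and C↔T; transversions are all other mismatches.
Transitions: 7. Transversions: 1.
R = 7/1 = 7.00.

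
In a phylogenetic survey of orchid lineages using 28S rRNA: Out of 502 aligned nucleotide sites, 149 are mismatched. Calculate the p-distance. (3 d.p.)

p = 149/502 = 0.296812… ≈ 0.297 (to 3 d.p.).

0.297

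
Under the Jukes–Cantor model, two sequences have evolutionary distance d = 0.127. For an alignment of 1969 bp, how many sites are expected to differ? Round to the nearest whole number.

Invert JC69: p = (3/4)(1 − e^(−4d/3)) = 0.75 × (1 − e^(-0.169333)) = 0.75 × (1 − 0.844228) = 0.116829.
Expected differing sites = pL ≈ 0.116829 × 1969 = 230.036301 ≈ 230.

230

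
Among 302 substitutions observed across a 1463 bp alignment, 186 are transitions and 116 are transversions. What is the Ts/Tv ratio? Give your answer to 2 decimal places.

R = 186/116 = 1.603448… ≈ 1.60 (to 2 d.p.).

1.60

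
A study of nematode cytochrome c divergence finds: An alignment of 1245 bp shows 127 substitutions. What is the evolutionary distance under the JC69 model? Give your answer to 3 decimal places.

0.110

p = 127/1245 ≈ 0.102008.
d = −(3/4) ln(1 − 4p/3) = −0.75 ln(1 − 0.136011) = −0.75 ln(0.863989)
  = −0.75 × (-0.146195) = 0.109646 substitutions/site.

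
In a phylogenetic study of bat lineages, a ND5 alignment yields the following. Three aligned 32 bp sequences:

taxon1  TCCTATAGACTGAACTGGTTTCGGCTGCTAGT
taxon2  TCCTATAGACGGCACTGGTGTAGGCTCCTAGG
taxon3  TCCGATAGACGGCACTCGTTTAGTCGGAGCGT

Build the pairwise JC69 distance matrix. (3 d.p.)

d(taxon1,taxon2) = 0.216, d(taxon1,taxon3) = 0.404, d(taxon2,taxon3) = 0.404

taxon1–taxon2: 6/32 sites differ → p = 0.1875, d = −0.75 ln(1 − 0.25) = 0.215762 ≈ 0.216.
taxon1–taxon3: 10/32 sites differ → p = 0.3125, d = −0.75 ln(1 − 0.416667) = 0.404248 ≈ 0.404.
taxon2–taxon3: 10/32 sites differ → p = 0.3125, d = −0.75 ln(1 − 0.416667) = 0.404248 ≈ 0.404.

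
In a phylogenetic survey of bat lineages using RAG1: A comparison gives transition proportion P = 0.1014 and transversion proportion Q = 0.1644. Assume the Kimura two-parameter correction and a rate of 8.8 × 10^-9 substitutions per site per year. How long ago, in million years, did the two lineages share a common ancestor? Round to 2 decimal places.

18.66

Under the Kimura two-parameter model, d = −½ ln(1 − 2P − Q) − ¼ ln(1 − 2Q).
1 − 2P − Q = 0.6328, giving −½ ln(0.6328) = 0.228800.
1 − 2Q = 0.6712, giving −¼ ln(0.6712) = 0.099672.
d = 0.228800 + 0.099672 = 0.328472.
Under a molecular clock d = 2μt, so t = d/(2μ) = 0.328472 / (2 × 8.8 × 10^-9) = 18.66 million years.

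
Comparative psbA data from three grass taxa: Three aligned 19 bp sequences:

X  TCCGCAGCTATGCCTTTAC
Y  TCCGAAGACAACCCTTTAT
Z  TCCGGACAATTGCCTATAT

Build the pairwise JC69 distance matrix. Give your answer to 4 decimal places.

X–Y: 6/19 sites differ → p ≈ 0.315789, d = −0.75 ln(1 − 0.421052) = 0.409907 ≈ 0.4099.
X–Z: 7/19 sites differ → p ≈ 0.368421, d = −0.75 ln(1 − 0.491228) = 0.506816 ≈ 0.5068.
Y–Z: 7/19 sites differ → p ≈ 0.368421, d = −0.75 ln(1 − 0.491228) = 0.506816 ≈ 0.5068.

d(X,Y) = 0.4099, d(X,Z) = 0.5068, d(Y,Z) = 0.5068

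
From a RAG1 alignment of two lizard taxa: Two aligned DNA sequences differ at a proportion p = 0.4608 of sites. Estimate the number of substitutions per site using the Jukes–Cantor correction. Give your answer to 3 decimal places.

d = −(3/4) ln(1 − 4p/3) = −0.75 ln(1 − 0.6144) = −0.75 ln(0.3856)
  = −0.75 × (-0.952955) = 0.714716 substitutions/site.

0.715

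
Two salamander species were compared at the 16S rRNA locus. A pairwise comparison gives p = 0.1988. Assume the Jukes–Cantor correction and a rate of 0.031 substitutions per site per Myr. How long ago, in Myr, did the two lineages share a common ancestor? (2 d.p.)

d = −(3/4) ln(1 − 4p/3) = −0.75 ln(1 − 0.265067) = −0.75 ln(0.734933)
  = −0.75 × (-0.307976) = 0.230982 substitutions/site.
Under a molecular clock d = 2μt, so t = d/(2μ) = 0.230982 / (2 × 0.031) = 3.73 Myr.

3.73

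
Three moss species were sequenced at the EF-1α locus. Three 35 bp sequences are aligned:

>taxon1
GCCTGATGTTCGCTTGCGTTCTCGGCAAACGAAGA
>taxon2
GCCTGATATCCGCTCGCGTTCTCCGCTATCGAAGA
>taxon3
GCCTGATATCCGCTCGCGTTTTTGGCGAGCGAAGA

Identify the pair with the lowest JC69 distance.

taxon1–taxon2: 6/35 differ, p = 0.171, d = 0.195.
taxon1–taxon3: 7/35 differ, p = 0.200, d = 0.233.
taxon2–taxon3: 5/35 differ, p = 0.143, d = 0.158.
The smallest distance is between taxon2 and taxon3.

taxon2 and taxon3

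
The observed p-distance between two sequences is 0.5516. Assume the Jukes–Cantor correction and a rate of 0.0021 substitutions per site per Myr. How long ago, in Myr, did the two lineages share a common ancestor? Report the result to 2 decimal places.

d = −(3/4) ln(1 − 4p/3) = −0.75 ln(1 − 0.735467) = −0.75 ln(0.264533)
  = −0.75 × (-1.329789) = 0.997342 substitutions/site.
Under a molecular clock d = 2μt, so t = d/(2μ) = 0.997342 / (2 × 0.0021) = 237.46 Myr.

237.46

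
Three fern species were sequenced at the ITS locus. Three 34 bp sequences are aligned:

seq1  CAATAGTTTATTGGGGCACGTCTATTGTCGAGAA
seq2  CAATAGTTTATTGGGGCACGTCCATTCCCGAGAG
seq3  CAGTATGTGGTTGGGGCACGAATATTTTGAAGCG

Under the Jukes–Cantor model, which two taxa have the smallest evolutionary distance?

seq1–seq2: 4/34 differ, p = 0.118, d = 0.128.
seq1–seq3: 12/34 differ, p = 0.353, d = 0.477.
seq2–seq3: 13/34 differ, p = 0.382, d = 0.535.
The smallest distance is between seq1 and seq2.

seq1 and seq2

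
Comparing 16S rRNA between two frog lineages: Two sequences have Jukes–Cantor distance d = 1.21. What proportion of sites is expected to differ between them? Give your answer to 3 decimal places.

p = (3/4)(1 − e^(−4d/3)) = 0.75 × (1 − e^(-1.613333)) = 0.75 × (1 − 0.199222) = 0.600584.

0.601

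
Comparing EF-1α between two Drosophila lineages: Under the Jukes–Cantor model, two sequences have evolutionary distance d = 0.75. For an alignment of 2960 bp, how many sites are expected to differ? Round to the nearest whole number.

Invert JC69: p = (3/4)(1 − e^(−4d/3)) = 0.75 × (1 − e^(-1)) = 0.75 × (1 − 0.367879) = 0.474091.
Expected differing sites = pL ≈ 0.474091 × 2960 = 1403.30936 ≈ 1403.

1403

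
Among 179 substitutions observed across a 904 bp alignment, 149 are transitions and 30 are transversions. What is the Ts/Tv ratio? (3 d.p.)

R = 149/30 = 4.966666… ≈ 4.967 (to 3 d.p.).

4.967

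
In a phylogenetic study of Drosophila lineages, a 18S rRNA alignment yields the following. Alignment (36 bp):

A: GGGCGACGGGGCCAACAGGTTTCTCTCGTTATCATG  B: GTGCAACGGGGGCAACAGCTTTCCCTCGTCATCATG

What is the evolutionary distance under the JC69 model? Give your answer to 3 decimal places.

0.188

The sequences differ at 6 of 36 sites (2, 5, 12, 19, 24, 30), so p = 6/36 ≈ 0.166667.
d = −(3/4) ln(1 − 4p/3) = −0.75 ln(1 − 0.222223) = −0.75 ln(0.777777)
  = −0.75 × (-0.251315) = 0.188486 substitutions/site.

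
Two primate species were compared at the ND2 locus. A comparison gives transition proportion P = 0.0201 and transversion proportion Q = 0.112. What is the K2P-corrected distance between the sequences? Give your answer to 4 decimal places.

Under the Kimura two-parameter model, d = −½ ln(1 − 2P − Q) − ¼ ln(1 − 2Q).
1 − 2P − Q = 0.8478, giving −½ ln(0.8478) = 0.082555.
1 − 2Q = 0.776, giving −¼ ln(0.776) = 0.063401.
d = 0.082555 + 0.063401 = 0.145956.

0.1460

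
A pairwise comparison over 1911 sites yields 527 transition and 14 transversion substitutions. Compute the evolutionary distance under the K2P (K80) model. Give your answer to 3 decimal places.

P = 527/1911 ≈ 0.275772 and Q = 14/1911 ≈ 0.007326.
Under the Kimura two-parameter model, d = −½ ln(1 − 2P − Q) − ¼ ln(1 − 2Q).
1 − 2P − Q = 0.44113, giving −½ ln(0.44113) = 0.409208.
1 − 2Q = 0.985348, giving −¼ ln(0.985348) = 0.003690.
d = 0.409208 + 0.003690 = 0.412898.

0.413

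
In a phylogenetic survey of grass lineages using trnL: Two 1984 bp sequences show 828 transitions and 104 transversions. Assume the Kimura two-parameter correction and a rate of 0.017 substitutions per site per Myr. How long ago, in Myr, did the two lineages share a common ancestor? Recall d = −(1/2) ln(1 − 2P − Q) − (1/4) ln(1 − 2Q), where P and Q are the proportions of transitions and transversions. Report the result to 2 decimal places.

P = 828/1984 ≈ 0.417339 and Q = 104/1984 ≈ 0.052419.
Under the Kimura two-parameter model, d = −½ ln(1 − 2P − Q) − ¼ ln(1 − 2Q).
1 − 2P − Q = 0.112903, giving −½ ln(0.112903) = 1.090613.
1 − 2Q = 0.895162, giving −¼ ln(0.895162) = 0.027688.
d = 1.090613 + 0.027688 = 1.118301.
Under a molecular clock d = 2μt, so t = d/(2μ) = 1.118301 / (2 × 0.017) = 32.89 Myr.

32.89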